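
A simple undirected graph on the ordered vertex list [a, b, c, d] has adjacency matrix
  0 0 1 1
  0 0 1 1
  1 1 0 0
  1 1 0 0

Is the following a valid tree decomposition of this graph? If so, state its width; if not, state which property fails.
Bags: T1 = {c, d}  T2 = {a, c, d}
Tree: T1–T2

No — vertex b appears in no bag.

A tree decomposition must satisfy three properties: every vertex lies in some bag; for every edge, both endpoints lie together in some bag; and for every vertex, the bags containing it form a connected subtree. Here vertex b appears in no bag, so the decomposition is invalid.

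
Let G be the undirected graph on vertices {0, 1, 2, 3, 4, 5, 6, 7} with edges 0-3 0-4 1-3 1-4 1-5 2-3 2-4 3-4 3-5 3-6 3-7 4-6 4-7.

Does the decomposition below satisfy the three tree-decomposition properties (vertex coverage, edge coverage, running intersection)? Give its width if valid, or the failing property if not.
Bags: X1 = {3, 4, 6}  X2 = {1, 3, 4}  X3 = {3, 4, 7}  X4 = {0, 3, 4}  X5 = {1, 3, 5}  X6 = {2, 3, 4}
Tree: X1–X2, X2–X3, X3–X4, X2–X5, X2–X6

Yes; width 2.

Checking the three conditions: (i) the bags cover all of {0, 1, 2, 3, 4, 5, 6, 7}; (ii) for each edge, some bag contains both endpoints; (iii) the bags containing any fixed vertex form a subtree. All hold, so the decomposition is valid with width 3 − 1 = 2.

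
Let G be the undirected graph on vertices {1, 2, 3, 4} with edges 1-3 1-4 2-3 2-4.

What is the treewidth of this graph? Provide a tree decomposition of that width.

The largest bag has 3 vertices, giving width 2; this decomposition certifies tw(G) ≤ 2. For the lower bound, G contains the cycle 4–2–3–1–4, so G is not a forest; only forests have treewidth ≤ 1, hence tw(G) ≥ 2. Therefore the treewidth is 2.

Treewidth 2.
One optimal decomposition is:
Bags: B1 = {2, 3, 4}  B2 = {1, 3, 4}
Tree: B1–B2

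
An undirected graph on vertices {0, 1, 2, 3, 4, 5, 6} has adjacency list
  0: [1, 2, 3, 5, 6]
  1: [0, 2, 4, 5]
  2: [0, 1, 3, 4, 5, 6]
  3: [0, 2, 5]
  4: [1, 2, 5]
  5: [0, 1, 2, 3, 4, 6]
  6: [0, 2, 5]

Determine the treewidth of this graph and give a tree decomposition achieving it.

Treewidth 3.
One optimal decomposition is:
Bags: B1 = {0, 1, 2, 5}  B2 = {1, 2, 4, 5}  B3 = {0, 2, 3, 5}  B4 = {0, 2, 5, 6}
Tree: B1–B2, B1–B3, B3–B4

Each bag holds 4 vertices, so the decomposition has width 3, which upper-bounds the treewidth. On the other hand G contains the 4-clique {0, 1, 2, 5}. A clique must lie in a single bag of any decomposition, so no decomposition can have width below 3. The upper and lower bounds meet at 3, so that is the treewidth.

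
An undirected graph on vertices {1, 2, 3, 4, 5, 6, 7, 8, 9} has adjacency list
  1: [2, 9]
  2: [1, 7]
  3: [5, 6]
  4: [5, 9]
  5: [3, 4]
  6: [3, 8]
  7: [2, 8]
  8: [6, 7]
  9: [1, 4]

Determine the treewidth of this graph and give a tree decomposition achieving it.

Treewidth 2.
One optimal decomposition is:
Bags: B1 = {1, 4, 9}  B2 = {1, 4, 5}  B3 = {1, 3, 5}  B4 = {1, 3, 6}  B5 = {1, 6, 8}  B6 = {1, 7, 8}  B7 = {1, 2, 7}
Tree: B1–B2, B2–B3, B3–B4, B4–B5, B5–B6, B6–B7

Each bag holds 3 vertices, so the decomposition has width 2, which upper-bounds the treewidth. Since 1–9–4–5–3–6–8–7–2–1 is a cycle in G, G is not acyclic. Forests are exactly the graphs of treewidth ≤ 1, so tw(G) ≥ 2. Hence tw(G) = 2 exactly.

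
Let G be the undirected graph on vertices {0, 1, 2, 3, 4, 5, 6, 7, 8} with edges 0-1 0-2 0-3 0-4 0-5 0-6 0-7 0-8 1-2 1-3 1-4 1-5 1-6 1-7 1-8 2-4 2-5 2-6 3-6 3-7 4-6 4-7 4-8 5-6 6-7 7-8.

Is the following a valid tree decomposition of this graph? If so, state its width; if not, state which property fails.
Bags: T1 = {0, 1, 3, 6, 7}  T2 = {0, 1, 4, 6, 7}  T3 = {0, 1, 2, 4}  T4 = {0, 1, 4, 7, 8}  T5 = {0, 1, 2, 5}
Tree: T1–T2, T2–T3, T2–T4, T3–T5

A tree decomposition must satisfy three properties: every vertex lies in some bag; for every edge, both endpoints lie together in some bag; and for every vertex, the bags containing it form a connected subtree. Here edge (6,2) lies in no bag, so the decomposition is invalid.

No — edge (6,2) lies in no bag.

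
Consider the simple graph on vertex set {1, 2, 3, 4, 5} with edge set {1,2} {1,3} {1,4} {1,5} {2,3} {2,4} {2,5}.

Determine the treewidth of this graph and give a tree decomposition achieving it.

Treewidth 2.
Bags: B1 = {1, 2, 5}  B2 = {1, 2, 4}  B3 = {1, 2, 3}
Tree: B1–B2, B2–B3

Every bag has size at most 3, so the width is 3 − 1 = 2 and tw(G) ≤ 2. For the lower bound, the 3 vertices {1, 2, 3} are pairwise adjacent, and any tree decomposition puts a clique entirely inside one bag — forcing width ≥ 2. Therefore the treewidth is 2.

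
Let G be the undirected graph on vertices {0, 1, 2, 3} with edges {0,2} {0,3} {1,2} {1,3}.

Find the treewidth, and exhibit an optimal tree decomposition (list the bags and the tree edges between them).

Treewidth 2.
Bags: B1 = {0, 1, 2}  B2 = {0, 1, 3}
Tree: B1–B2

The largest bag has 3 vertices, giving width 2; this decomposition certifies tw(G) ≤ 2. Since 1–2–0–3–1 is a cycle in G, G is not acyclic. Forests are exactly the graphs of treewidth ≤ 1, so tw(G) ≥ 2. Combining the bounds, tw(G) = 2.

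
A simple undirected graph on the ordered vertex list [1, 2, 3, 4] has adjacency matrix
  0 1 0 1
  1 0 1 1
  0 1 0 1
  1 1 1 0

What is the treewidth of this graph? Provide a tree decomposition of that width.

Each bag holds 3 vertices, so the decomposition has width 2, which upper-bounds the treewidth. For the lower bound, the 3 vertices {1, 2, 4} are pairwise adjacent, and any tree decomposition puts a clique entirely inside one bag — forcing width ≥ 2. Combining the bounds, tw(G) = 2.

Treewidth 2.
Bags: B1 = {2, 3, 4}  B2 = {1, 2, 4}
Tree: B1–B2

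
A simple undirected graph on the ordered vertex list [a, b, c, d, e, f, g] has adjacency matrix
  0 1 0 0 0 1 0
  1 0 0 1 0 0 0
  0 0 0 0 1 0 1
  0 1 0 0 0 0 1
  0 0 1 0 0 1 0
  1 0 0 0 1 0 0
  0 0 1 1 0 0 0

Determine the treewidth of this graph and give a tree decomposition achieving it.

Treewidth 2.
One optimal decomposition is:
Bags: B1 = {a, b, f}  B2 = {b, e, f}  B3 = {b, c, e}  B4 = {b, c, g}  B5 = {b, d, g}
Tree: B1–B2, B2–B3, B3–B4, B4–B5

The largest bag has 3 vertices, giving width 2; this decomposition certifies tw(G) ≤ 2. The edges b–a–f–e–c–g–d–b form a cycle, so G is not a tree and its treewidth is at least 2. The upper and lower bounds meet at 2, so that is the treewidth.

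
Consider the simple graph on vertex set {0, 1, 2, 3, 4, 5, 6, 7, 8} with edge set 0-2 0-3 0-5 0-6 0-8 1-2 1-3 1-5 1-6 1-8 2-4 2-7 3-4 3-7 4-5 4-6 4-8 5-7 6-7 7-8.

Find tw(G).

A width-4 tree decomposition is:
Bags: B1 = {0, 1, 4, 5, 7}  B2 = {0, 1, 4, 7, 8}  B3 = {0, 1, 4, 6, 7}  B4 = {0, 1, 3, 4, 7}  B5 = {0, 1, 2, 4, 7}
Tree: B1–B2, B2–B3, B3–B4, B4–B5
The largest bag has 5 vertices, giving width 4; this decomposition certifies tw(G) ≤ 4. For the lower bound: the 5 vertex sets {5,7}, {1,8}, {4,6}, {0}, {3} are disjoint, each induces a connected subgraph, and every pair is joined by at least one edge of G. Contracting each set to a single vertex therefore yields K_{5} as a minor, and since treewidth is minor-monotone, tw(G) ≥ tw(K_{5}) = 4. Hence tw(G) = 4 exactly.

4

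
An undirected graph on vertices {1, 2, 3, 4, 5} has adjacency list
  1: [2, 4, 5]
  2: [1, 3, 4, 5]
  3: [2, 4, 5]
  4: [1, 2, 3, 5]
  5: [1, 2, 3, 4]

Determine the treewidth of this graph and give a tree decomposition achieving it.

Treewidth 3.
One such decomposition:
Bags: B1 = {2, 3, 4, 5}  B2 = {1, 2, 4, 5}
Tree: B1–B2

The largest bag has 4 vertices, giving width 3; this decomposition certifies tw(G) ≤ 3. Conversely, {1, 2, 4, 5} is a clique of size 4, and the vertices of any clique must share a bag in every tree decomposition; so some bag has ≥ 4 vertices and tw(G) ≥ 3. The upper and lower bounds meet at 3, so that is the treewidth.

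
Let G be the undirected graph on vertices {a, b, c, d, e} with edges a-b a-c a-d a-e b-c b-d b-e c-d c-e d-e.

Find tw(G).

A width-4 tree decomposition is:
Bags: B1 = {a, b, c, d, e}
Tree: (single bag)
A single bag containing all 5 vertices is trivially a valid decomposition of width 4. On the other hand G contains the 5-clique {a, b, c, d, e}. A clique must lie in a single bag of any decomposition, so no decomposition can have width below 4. Hence tw(G) = 4 exactly.

4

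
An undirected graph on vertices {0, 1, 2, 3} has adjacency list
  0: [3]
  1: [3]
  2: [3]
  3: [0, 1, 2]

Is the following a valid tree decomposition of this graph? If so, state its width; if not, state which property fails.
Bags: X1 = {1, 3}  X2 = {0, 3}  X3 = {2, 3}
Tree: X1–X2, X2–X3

Yes; width 1.

Every vertex of G appears in some bag (union = {0, 1, 2, 3}); every edge is covered by a bag; and for each vertex v the set of bags containing v is connected in the bag tree. The decomposition is therefore valid. The largest bag has 2 vertices, so the width is 1.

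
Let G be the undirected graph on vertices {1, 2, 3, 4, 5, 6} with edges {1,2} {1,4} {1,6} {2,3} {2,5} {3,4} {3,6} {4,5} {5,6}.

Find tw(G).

3

A width-3 tree decomposition is:
Bags: B1 = {1, 3, 4, 5}  B2 = {1, 2, 3, 5}  B3 = {1, 3, 5, 6}
Tree: B1–B2, B2–B3
Every bag has size at most 4, so the width is 4 − 1 = 3 and tw(G) ≤ 3. For the lower bound: the 4 vertex sets {3,4}, {1,2}, {5}, {6} are disjoint, each induces a connected subgraph, and every pair is joined by at least one edge of G. Contracting each set to a single vertex therefore yields K_{4} as a minor, and since treewidth is minor-monotone, tw(G) ≥ tw(K_{4}) = 3. Therefore the treewidth is 3.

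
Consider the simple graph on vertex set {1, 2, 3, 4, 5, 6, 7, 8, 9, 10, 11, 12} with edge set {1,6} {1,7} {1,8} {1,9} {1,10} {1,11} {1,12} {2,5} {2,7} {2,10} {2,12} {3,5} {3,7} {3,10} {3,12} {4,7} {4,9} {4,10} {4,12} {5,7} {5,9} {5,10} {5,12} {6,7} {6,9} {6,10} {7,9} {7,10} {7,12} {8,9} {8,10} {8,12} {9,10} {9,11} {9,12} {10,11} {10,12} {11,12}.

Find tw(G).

4

A width-4 tree decomposition is:
Bags: B1 = {5, 7, 9, 10, 12}  B2 = {1, 7, 9, 10, 12}  B3 = {3, 5, 7, 10, 12}  B4 = {2, 5, 7, 10, 12}  B5 = {1, 6, 7, 9, 10}  B6 = {1, 8, 9, 10, 12}  B7 = {4, 7, 9, 10, 12}  B8 = {1, 9, 10, 11, 12}
Tree: B1–B2, B1–B3, B3–B4, B2–B5, B2–B6, B2–B7, B2–B8
The largest bag has 5 vertices, giving width 4; this decomposition certifies tw(G) ≤ 4. For the lower bound, the 5 vertices {1, 8, 9, 10, 12} are pairwise adjacent, and any tree decomposition puts a clique entirely inside one bag — forcing width ≥ 4. Therefore the treewidth is 4.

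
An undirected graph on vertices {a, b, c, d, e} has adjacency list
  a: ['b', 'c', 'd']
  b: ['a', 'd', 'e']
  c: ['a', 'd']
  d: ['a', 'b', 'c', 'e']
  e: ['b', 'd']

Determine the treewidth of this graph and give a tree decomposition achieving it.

Each bag holds 3 vertices, so the decomposition has width 2, which upper-bounds the treewidth. Conversely, {b, d, e} is a clique of size 3, and the vertices of any clique must share a bag in every tree decomposition; so some bag has ≥ 3 vertices and tw(G) ≥ 2. Therefore the treewidth is 2.

Treewidth 2.
One such decomposition:
Bags: B1 = {b, d, e}  B2 = {a, b, d}  B3 = {a, c, d}
Tree: B1–B2, B2–B3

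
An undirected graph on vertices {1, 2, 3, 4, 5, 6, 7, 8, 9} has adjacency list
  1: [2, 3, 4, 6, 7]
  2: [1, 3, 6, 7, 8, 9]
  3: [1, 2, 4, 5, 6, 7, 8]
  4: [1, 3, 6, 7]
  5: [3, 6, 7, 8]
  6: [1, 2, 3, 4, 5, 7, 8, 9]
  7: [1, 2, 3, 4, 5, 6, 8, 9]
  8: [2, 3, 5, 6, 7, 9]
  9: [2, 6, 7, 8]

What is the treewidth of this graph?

4

A width-4 tree decomposition is:
Bags: B1 = {1, 2, 3, 6, 7}  B2 = {1, 3, 4, 6, 7}  B3 = {2, 3, 6, 7, 8}  B4 = {2, 6, 7, 8, 9}  B5 = {3, 5, 6, 7, 8}
Tree: B1–B2, B1–B3, B3–B4, B3–B5
Every bag has size at most 5, so the width is 5 − 1 = 4 and tw(G) ≤ 4. For the lower bound, the 5 vertices {2, 6, 7, 8, 9} are pairwise adjacent, and any tree decomposition puts a clique entirely inside one bag — forcing width ≥ 4. Combining the bounds, tw(G) = 4.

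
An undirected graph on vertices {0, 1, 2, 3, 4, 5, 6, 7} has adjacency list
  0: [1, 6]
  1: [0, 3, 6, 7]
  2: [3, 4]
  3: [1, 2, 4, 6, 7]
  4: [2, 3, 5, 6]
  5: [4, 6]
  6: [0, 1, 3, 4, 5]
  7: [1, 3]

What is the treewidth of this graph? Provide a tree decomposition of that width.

Each bag holds 3 vertices, so the decomposition has width 2, which upper-bounds the treewidth. Conversely, {0, 1, 6} is a clique of size 3, and the vertices of any clique must share a bag in every tree decomposition; so some bag has ≥ 3 vertices and tw(G) ≥ 2. The upper and lower bounds meet at 2, so that is the treewidth.

Treewidth 2.
One optimal decomposition is:
Bags: B1 = {0, 1, 6}  B2 = {1, 3, 6}  B3 = {3, 4, 6}  B4 = {1, 3, 7}  B5 = {2, 3, 4}  B6 = {4, 5, 6}
Tree: B1–B2, B2–B3, B2–B4, B3–B5, B3–B6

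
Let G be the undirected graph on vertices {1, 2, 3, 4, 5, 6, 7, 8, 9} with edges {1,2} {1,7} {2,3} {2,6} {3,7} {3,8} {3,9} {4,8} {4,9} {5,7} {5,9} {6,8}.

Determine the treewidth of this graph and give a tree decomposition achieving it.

Treewidth 3.
Bags: B1 = {4, 6, 8, 9}  B2 = {3, 6, 8, 9}  B3 = {2, 3, 6, 9}  B4 = {2, 3, 5, 9}  B5 = {2, 3, 5, 7}  B6 = {1, 2, 5, 7}
Tree: B1–B2, B2–B3, B3–B4, B4–B5, B5–B6

Each bag holds 4 vertices, so the decomposition has width 3, which upper-bounds the treewidth. For the lower bound: the 4 vertex sets {4,6,8}, {9}, {3}, {1,2,5,7} are disjoint, each induces a connected subgraph, and every pair is joined by at least one edge of G. Contracting each set to a single vertex therefore yields K_{4} as a minor, and since treewidth is minor-monotone, tw(G) ≥ tw(K_{4}) = 3. The upper and lower bounds meet at 3, so that is the treewidth.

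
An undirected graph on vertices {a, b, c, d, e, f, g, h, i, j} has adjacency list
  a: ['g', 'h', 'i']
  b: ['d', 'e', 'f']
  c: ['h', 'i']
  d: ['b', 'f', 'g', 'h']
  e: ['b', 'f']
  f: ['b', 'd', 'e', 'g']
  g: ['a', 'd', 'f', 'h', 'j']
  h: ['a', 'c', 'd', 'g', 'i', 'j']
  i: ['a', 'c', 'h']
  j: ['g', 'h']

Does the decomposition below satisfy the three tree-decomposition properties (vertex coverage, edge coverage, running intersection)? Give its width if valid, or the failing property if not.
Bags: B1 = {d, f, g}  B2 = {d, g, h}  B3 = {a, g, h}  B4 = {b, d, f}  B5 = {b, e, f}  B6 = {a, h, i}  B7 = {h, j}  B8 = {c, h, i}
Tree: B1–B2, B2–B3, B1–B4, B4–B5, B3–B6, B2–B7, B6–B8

A tree decomposition must satisfy three properties: every vertex lies in some bag; for every edge, both endpoints lie together in some bag; and for every vertex, the bags containing it form a connected subtree. Here edge (g,j) lies in no bag, so the decomposition is invalid.

No — edge (g,j) lies in no bag.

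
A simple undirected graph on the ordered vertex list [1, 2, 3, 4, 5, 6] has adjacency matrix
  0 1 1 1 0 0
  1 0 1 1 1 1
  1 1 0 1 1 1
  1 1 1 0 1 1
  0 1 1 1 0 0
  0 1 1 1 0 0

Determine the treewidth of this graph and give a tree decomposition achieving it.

Treewidth 3.
One optimal decomposition is:
Bags: B1 = {2, 3, 4, 5}  B2 = {1, 2, 3, 4}  B3 = {2, 3, 4, 6}
Tree: B1–B2, B1–B3

The largest bag has 4 vertices, giving width 3; this decomposition certifies tw(G) ≤ 3. For the lower bound, the 4 vertices {1, 2, 3, 4} are pairwise adjacent, and any tree decomposition puts a clique entirely inside one bag — forcing width ≥ 3. Combining the bounds, tw(G) = 3.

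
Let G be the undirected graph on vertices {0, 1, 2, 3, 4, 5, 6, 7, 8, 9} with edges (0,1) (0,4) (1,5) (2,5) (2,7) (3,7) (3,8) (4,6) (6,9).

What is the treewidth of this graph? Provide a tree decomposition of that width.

Treewidth 1.
One optimal decomposition is:
Bags: B1 = {3, 8}  B2 = {3, 7}  B3 = {2, 7}  B4 = {2, 5}  B5 = {1, 5}  B6 = {0, 1}  B7 = {0, 4}  B8 = {4, 6}  B9 = {6, 9}
Tree: B1–B2, B2–B3, B3–B4, B4–B5, B5–B6, B6–B7, B7–B8, B8–B9

Each bag holds 2 vertices, so the decomposition has width 1, which upper-bounds the treewidth. G has an edge, so its treewidth is at least 1. Combining the bounds, tw(G) = 1.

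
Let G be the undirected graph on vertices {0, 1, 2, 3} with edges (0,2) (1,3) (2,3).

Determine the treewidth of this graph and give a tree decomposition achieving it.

Treewidth 1.
One such decomposition:
Bags: B1 = {1, 3}  B2 = {2, 3}  B3 = {0, 2}
Tree: B1–B2, B2–B3

Every bag has size at most 2, so the width is 2 − 1 = 1 and tw(G) ≤ 1. G has an edge, so its treewidth is at least 1. The upper and lower bounds meet at 1, so that is the treewidth.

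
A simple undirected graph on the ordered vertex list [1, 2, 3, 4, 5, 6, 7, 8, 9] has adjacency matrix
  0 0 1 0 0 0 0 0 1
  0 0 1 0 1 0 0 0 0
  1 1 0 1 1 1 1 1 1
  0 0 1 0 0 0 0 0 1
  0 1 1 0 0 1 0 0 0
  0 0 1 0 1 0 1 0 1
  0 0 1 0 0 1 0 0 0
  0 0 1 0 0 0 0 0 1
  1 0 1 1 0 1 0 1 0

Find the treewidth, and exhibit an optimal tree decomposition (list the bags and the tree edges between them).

Treewidth 2.
Bags: B1 = {3, 6, 9}  B2 = {3, 5, 6}  B3 = {1, 3, 9}  B4 = {3, 8, 9}  B5 = {3, 6, 7}  B6 = {2, 3, 5}  B7 = {3, 4, 9}
Tree: B1–B2, B1–B3, B1–B4, B2–B5, B2–B6, B1–B7

The largest bag has 3 vertices, giving width 2; this decomposition certifies tw(G) ≤ 2. On the other hand G contains the 3-clique {3, 8, 9}. A clique must lie in a single bag of any decomposition, so no decomposition can have width below 2. Therefore the treewidth is 2.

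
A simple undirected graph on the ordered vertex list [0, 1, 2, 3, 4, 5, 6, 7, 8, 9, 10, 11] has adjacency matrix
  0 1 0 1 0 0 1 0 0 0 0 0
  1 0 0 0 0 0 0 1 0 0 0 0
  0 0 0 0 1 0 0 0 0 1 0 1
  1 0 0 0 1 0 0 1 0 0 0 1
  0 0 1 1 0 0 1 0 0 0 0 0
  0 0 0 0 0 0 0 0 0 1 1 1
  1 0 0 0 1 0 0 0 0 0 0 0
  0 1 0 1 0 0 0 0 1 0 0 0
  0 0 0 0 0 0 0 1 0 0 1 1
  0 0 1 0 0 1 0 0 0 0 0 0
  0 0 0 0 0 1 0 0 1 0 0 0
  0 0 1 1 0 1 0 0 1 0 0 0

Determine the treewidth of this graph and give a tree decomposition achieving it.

Treewidth 3.
One optimal decomposition is:
Bags: B1 = {2, 5, 9, 10}  B2 = {2, 5, 10, 11}  B3 = {2, 8, 10, 11}  B4 = {2, 4, 8, 11}  B5 = {3, 4, 8, 11}  B6 = {3, 4, 7, 8}  B7 = {3, 4, 6, 7}  B8 = {0, 3, 6, 7}  B9 = {0, 1, 6, 7}
Tree: B1–B2, B2–B3, B3–B4, B4–B5, B5–B6, B6–B7, B7–B8, B8–B9

The largest bag has 4 vertices, giving width 3; this decomposition certifies tw(G) ≤ 3. For the lower bound: the 4 vertex sets {5,9,10}, {2}, {11}, {3,4,7,8} are disjoint, each induces a connected subgraph, and every pair is joined by at least one edge of G. Contracting each set to a single vertex therefore yields K_{4} as a minor, and since treewidth is minor-monotone, tw(G) ≥ tw(K_{4}) = 3. Combining the bounds, tw(G) = 3.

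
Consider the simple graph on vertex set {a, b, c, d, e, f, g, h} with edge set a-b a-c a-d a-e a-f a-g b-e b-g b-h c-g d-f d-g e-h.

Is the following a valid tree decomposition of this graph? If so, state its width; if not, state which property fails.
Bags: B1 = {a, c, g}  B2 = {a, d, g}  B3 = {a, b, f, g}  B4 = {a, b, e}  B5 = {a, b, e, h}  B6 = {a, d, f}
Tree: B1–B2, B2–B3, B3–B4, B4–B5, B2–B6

A tree decomposition must satisfy three properties: every vertex lies in some bag; for every edge, both endpoints lie together in some bag; and for every vertex, the bags containing it form a connected subtree. Here bags containing vertex f are not connected in the tree, so the decomposition is invalid.

No — bags containing vertex f are not connected in the tree.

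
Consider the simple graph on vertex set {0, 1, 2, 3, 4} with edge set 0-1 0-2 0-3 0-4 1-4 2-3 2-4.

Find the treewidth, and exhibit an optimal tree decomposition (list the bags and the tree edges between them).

Treewidth 2.
One such decomposition:
Bags: B1 = {0, 1, 4}  B2 = {0, 2, 4}  B3 = {0, 2, 3}
Tree: B1–B2, B2–B3

Each bag holds 3 vertices, so the decomposition has width 2, which upper-bounds the treewidth. For the lower bound, the 3 vertices {0, 1, 4} are pairwise adjacent, and any tree decomposition puts a clique entirely inside one bag — forcing width ≥ 2. Combining the bounds, tw(G) = 2.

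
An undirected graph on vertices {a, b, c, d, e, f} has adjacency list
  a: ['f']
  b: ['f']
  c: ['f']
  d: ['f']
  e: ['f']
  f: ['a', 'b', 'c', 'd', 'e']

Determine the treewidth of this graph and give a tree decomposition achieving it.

Each bag holds 2 vertices, so the decomposition has width 1, which upper-bounds the treewidth. G has an edge, so its treewidth is at least 1. Hence tw(G) = 1 exactly.

Treewidth 1.
One such decomposition:
Bags: B1 = {a, f}  B2 = {b, f}  B3 = {d, f}  B4 = {e, f}  B5 = {c, f}
Tree: B1–B2, B2–B3, B3–B4, B3–B5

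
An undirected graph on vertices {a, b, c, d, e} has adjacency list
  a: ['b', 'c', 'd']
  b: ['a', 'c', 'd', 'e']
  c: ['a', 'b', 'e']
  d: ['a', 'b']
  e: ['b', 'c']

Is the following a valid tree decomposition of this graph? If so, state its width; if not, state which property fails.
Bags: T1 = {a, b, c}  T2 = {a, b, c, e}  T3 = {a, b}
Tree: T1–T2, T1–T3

No — vertex d appears in no bag.

A tree decomposition must satisfy three properties: every vertex lies in some bag; for every edge, both endpoints lie together in some bag; and for every vertex, the bags containing it form a connected subtree. Here vertex d appears in no bag, so the decomposition is invalid.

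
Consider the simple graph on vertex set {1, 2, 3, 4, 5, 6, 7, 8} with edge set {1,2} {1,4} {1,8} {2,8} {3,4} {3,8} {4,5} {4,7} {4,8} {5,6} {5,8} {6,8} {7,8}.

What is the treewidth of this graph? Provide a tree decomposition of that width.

Treewidth 2.
One such decomposition:
Bags: B1 = {1, 4, 8}  B2 = {4, 5, 8}  B3 = {3, 4, 8}  B4 = {4, 7, 8}  B5 = {5, 6, 8}  B6 = {1, 2, 8}
Tree: B1–B2, B1–B3, B1–B4, B2–B5, B1–B6

Every bag has size at most 3, so the width is 3 − 1 = 2 and tw(G) ≤ 2. On the other hand G contains the 3-clique {1, 2, 8}. A clique must lie in a single bag of any decomposition, so no decomposition can have width below 2. Therefore the treewidth is 2.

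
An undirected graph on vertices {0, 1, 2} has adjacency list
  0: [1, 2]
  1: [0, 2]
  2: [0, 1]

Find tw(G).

A width-2 tree decomposition is:
Bags: B1 = {0, 1, 2}
Tree: (single bag)
With just one bag of size 3, the width is 3 − 1 = 2, so tw(G) ≤ 2. Conversely, {0, 1, 2} is a clique of size 3, and the vertices of any clique must share a bag in every tree decomposition; so some bag has ≥ 3 vertices and tw(G) ≥ 2. The upper and lower bounds meet at 2, so that is the treewidth.

2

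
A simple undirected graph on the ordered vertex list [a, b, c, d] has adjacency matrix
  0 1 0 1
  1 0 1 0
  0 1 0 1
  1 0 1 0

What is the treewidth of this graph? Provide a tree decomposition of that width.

Treewidth 2.
One optimal decomposition is:
Bags: B1 = {a, b, c}  B2 = {a, c, d}
Tree: B1–B2

The largest bag has 3 vertices, giving width 2; this decomposition certifies tw(G) ≤ 2. The edges c–b–a–d–c form a cycle, so G is not a tree and its treewidth is at least 2. Combining the bounds, tw(G) = 2.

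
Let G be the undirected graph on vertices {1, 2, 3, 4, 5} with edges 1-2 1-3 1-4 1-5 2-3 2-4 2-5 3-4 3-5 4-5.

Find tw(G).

4

A width-4 tree decomposition is:
Bags: B1 = {1, 2, 3, 4, 5}
Tree: (single bag)
A single bag containing all 5 vertices is trivially a valid decomposition of width 4. For the lower bound, the 5 vertices {1, 2, 3, 4, 5} are pairwise adjacent, and any tree decomposition puts a clique entirely inside one bag — forcing width ≥ 4. Therefore the treewidth is 4.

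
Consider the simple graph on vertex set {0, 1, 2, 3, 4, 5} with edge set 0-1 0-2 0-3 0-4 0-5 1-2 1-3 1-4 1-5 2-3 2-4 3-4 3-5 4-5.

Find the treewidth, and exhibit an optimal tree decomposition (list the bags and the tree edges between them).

The largest bag has 5 vertices, giving width 4; this decomposition certifies tw(G) ≤ 4. Conversely, {0, 1, 2, 3, 4} is a clique of size 5, and the vertices of any clique must share a bag in every tree decomposition; so some bag has ≥ 5 vertices and tw(G) ≥ 4. Combining the bounds, tw(G) = 4.

Treewidth 4.
Bags: B1 = {0, 1, 3, 4, 5}  B2 = {0, 1, 2, 3, 4}
Tree: B1–B2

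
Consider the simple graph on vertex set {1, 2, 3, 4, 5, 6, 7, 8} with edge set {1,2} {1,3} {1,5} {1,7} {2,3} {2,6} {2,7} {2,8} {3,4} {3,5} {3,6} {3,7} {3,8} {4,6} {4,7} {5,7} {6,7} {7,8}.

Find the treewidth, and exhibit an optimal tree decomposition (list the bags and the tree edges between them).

Treewidth 3.
Bags: B1 = {1, 2, 3, 7}  B2 = {1, 3, 5, 7}  B3 = {2, 3, 6, 7}  B4 = {3, 4, 6, 7}  B5 = {2, 3, 7, 8}
Tree: B1–B2, B1–B3, B3–B4, B1–B5

Every bag has size at most 4, so the width is 4 − 1 = 3 and tw(G) ≤ 3. Conversely, {2, 3, 7, 8} is a clique of size 4, and the vertices of any clique must share a bag in every tree decomposition; so some bag has ≥ 4 vertices and tw(G) ≥ 3. Hence tw(G) = 3 exactly.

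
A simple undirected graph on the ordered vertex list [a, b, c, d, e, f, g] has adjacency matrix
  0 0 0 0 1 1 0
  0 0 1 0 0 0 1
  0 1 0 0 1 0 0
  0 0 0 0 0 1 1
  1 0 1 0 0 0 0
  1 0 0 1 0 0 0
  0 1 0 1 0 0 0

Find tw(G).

2

A width-2 tree decomposition is:
Bags: B1 = {a, d, f}  B2 = {a, d, e}  B3 = {c, d, e}  B4 = {b, c, d}  B5 = {b, d, g}
Tree: B1–B2, B2–B3, B3–B4, B4–B5
Each bag holds 3 vertices, so the decomposition has width 2, which upper-bounds the treewidth. Since d–f–a–e–c–b–g–d is a cycle in G, G is not acyclic. Forests are exactly the graphs of treewidth ≤ 1, so tw(G) ≥ 2. Therefore the treewidth is 2.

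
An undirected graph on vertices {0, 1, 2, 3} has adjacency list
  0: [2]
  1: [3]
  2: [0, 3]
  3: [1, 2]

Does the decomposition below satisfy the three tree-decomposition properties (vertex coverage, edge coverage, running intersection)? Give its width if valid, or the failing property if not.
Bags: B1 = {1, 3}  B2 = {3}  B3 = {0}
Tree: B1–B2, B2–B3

A tree decomposition must satisfy three properties: every vertex lies in some bag; for every edge, both endpoints lie together in some bag; and for every vertex, the bags containing it form a connected subtree. Here vertex 2 appears in no bag, so the decomposition is invalid.

No — vertex 2 appears in no bag.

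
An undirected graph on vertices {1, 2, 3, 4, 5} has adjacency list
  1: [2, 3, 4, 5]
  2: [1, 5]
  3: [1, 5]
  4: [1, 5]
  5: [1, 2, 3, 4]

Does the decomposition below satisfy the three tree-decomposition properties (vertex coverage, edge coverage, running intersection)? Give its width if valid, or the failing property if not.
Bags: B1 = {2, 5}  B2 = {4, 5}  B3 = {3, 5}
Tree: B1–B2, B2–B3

No — vertex 1 appears in no bag.

A tree decomposition must satisfy three properties: every vertex lies in some bag; for every edge, both endpoints lie together in some bag; and for every vertex, the bags containing it form a connected subtree. Here vertex 1 appears in no bag, so the decomposition is invalid.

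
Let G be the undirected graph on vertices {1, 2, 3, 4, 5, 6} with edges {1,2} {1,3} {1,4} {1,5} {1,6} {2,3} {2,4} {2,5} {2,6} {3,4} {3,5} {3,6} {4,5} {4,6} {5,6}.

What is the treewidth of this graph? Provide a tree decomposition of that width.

Treewidth 5.
One such decomposition:
Bags: B1 = {1, 2, 3, 4, 5, 6}
Tree: (single bag)

A single bag containing all 6 vertices is trivially a valid decomposition of width 5. Conversely, {1, 2, 3, 4, 5, 6} is a clique of size 6, and the vertices of any clique must share a bag in every tree decomposition; so some bag has ≥ 6 vertices and tw(G) ≥ 5. Therefore the treewidth is 5.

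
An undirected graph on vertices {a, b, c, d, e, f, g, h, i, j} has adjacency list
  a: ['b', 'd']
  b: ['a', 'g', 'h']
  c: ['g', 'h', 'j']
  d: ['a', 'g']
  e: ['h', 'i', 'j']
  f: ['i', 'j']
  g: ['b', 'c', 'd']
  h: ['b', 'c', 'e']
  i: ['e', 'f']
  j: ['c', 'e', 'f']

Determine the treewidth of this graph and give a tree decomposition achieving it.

Every bag has size at most 3, so the width is 3 − 1 = 2 and tw(G) ≤ 2. For the lower bound, G contains the cycle a–d–g–b–a, so G is not a forest; only forests have treewidth ≤ 1, hence tw(G) ≥ 2. Combining the bounds, tw(G) = 2.

Treewidth 2.
One optimal decomposition is:
Bags: B1 = {a, b, d}  B2 = {b, d, g}  B3 = {b, g, h}  B4 = {c, g, h}  B5 = {c, e, h}  B6 = {c, e, j}  B7 = {e, i, j}  B8 = {f, i, j}
Tree: B1–B2, B2–B3, B3–B4, B4–B5, B5–B6, B6–B7, B7–B8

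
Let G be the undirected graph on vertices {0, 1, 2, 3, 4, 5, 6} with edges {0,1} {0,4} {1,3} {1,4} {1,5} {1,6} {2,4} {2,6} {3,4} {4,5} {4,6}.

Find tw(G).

2

A width-2 tree decomposition is:
Bags: B1 = {0, 1, 4}  B2 = {1, 4, 6}  B3 = {1, 4, 5}  B4 = {1, 3, 4}  B5 = {2, 4, 6}
Tree: B1–B2, B2–B3, B1–B4, B2–B5
The largest bag has 3 vertices, giving width 2; this decomposition certifies tw(G) ≤ 2. For the lower bound, the 3 vertices {0, 1, 4} are pairwise adjacent, and any tree decomposition puts a clique entirely inside one bag — forcing width ≥ 2. Hence tw(G) = 2 exactly.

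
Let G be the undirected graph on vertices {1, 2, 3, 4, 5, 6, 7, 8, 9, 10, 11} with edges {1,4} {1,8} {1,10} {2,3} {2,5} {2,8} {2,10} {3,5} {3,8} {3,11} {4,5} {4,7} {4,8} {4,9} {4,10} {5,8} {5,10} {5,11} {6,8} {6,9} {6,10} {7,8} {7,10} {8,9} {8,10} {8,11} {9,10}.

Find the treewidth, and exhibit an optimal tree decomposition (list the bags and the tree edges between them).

Treewidth 3.
One optimal decomposition is:
Bags: B1 = {4, 5, 8, 10}  B2 = {4, 7, 8, 10}  B3 = {2, 5, 8, 10}  B4 = {4, 8, 9, 10}  B5 = {2, 3, 5, 8}  B6 = {3, 5, 8, 11}  B7 = {1, 4, 8, 10}  B8 = {6, 8, 9, 10}
Tree: B1–B2, B1–B3, B2–B4, B3–B5, B5–B6, B2–B7, B4–B8

The largest bag has 4 vertices, giving width 3; this decomposition certifies tw(G) ≤ 3. For the lower bound, the 4 vertices {3, 5, 8, 11} are pairwise adjacent, and any tree decomposition puts a clique entirely inside one bag — forcing width ≥ 3. Hence tw(G) = 3 exactly.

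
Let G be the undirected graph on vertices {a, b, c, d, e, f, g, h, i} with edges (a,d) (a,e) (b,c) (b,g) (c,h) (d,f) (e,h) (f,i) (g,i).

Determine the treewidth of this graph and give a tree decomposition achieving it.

Treewidth 2.
One optimal decomposition is:
Bags: B1 = {a, e, h}  B2 = {a, d, h}  B3 = {d, f, h}  B4 = {f, h, i}  B5 = {g, h, i}  B6 = {b, g, h}  B7 = {b, c, h}
Tree: B1–B2, B2–B3, B3–B4, B4–B5, B5–B6, B6–B7

Every bag has size at most 3, so the width is 3 − 1 = 2 and tw(G) ≤ 2. The edges h–e–a–d–f–i–g–b–c–h form a cycle, so G is not a tree and its treewidth is at least 2. The upper and lower bounds meet at 2, so that is the treewidth.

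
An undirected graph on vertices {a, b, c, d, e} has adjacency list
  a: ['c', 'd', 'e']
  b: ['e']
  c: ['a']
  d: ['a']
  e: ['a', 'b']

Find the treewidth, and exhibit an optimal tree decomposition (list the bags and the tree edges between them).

Treewidth 1.
Bags: B1 = {a, c}  B2 = {a, d}  B3 = {a, e}  B4 = {b, e}
Tree: B1–B2, B1–B3, B3–B4

The largest bag has 2 vertices, giving width 1; this decomposition certifies tw(G) ≤ 1. Any graph with an edge has treewidth ≥ 1, and G has the edge c–a. Hence tw(G) = 1 exactly.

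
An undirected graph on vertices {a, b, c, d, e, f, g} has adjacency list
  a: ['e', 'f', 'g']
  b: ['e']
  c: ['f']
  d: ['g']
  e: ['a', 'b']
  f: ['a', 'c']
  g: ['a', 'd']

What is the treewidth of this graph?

A width-1 tree decomposition is:
Bags: B1 = {a, e}  B2 = {a, g}  B3 = {d, g}  B4 = {a, f}  B5 = {c, f}  B6 = {b, e}
Tree: B1–B2, B2–B3, B1–B4, B4–B5, B1–B6
The largest bag has 2 vertices, giving width 1; this decomposition certifies tw(G) ≤ 1. G has an edge, so its treewidth is at least 1. Therefore the treewidth is 1.

1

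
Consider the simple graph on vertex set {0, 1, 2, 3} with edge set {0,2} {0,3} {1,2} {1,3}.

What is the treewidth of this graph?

A width-2 tree decomposition is:
Bags: B1 = {0, 1, 2}  B2 = {0, 1, 3}
Tree: B1–B2
Every bag has size at most 3, so the width is 3 − 1 = 2 and tw(G) ≤ 2. For the lower bound, G contains the cycle 1–2–0–3–1, so G is not a forest; only forests have treewidth ≤ 1, hence tw(G) ≥ 2. Hence tw(G) = 2 exactly.

2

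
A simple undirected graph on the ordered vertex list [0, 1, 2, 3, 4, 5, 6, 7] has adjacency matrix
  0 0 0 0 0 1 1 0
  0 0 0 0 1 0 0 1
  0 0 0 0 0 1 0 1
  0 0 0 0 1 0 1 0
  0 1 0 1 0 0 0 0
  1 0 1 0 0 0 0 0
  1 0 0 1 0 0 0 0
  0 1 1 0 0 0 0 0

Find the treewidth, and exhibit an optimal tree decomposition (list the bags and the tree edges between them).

Every bag has size at most 3, so the width is 3 − 1 = 2 and tw(G) ≤ 2. The edges 1–4–3–6–0–5–2–7–1 form a cycle, so G is not a tree and its treewidth is at least 2. The upper and lower bounds meet at 2, so that is the treewidth.

Treewidth 2.
One such decomposition:
Bags: B1 = {1, 3, 4}  B2 = {1, 3, 6}  B3 = {0, 1, 6}  B4 = {0, 1, 5}  B5 = {1, 2, 5}  B6 = {1, 2, 7}
Tree: B1–B2, B2–B3, B3–B4, B4–B5, B5–B6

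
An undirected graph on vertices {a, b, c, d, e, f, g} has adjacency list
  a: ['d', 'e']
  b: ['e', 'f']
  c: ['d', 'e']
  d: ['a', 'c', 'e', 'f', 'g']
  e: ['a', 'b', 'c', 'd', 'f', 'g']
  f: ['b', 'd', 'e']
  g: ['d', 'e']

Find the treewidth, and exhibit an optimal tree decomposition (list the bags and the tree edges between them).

Treewidth 2.
Bags: B1 = {d, e, g}  B2 = {d, e, f}  B3 = {c, d, e}  B4 = {b, e, f}  B5 = {a, d, e}
Tree: B1–B2, B1–B3, B2–B4, B2–B5

The largest bag has 3 vertices, giving width 2; this decomposition certifies tw(G) ≤ 2. On the other hand G contains the 3-clique {d, e, g}. A clique must lie in a single bag of any decomposition, so no decomposition can have width below 2. The upper and lower bounds meet at 2, so that is the treewidth.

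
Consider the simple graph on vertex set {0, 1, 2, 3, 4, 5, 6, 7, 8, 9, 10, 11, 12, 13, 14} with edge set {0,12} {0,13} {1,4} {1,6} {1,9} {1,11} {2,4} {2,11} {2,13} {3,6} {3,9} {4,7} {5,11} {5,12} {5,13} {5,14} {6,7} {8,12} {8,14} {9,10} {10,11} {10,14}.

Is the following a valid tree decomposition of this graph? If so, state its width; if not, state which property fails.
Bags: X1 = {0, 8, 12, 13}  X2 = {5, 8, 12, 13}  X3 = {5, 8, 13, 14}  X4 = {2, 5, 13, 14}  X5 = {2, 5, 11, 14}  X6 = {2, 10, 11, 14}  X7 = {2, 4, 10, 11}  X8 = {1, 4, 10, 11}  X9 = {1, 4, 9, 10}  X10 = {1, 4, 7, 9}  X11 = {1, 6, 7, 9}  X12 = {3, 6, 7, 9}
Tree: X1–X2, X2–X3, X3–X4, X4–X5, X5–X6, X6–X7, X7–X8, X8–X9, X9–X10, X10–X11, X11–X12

Every vertex of G appears in some bag (union = {0, 1, 2, 3, 4, 5, 6, 7, 8, 9, 10, 11, 12, 13, 14}); every edge is covered by a bag; and for each vertex v the set of bags containing v is connected in the bag tree. The decomposition is therefore valid. The largest bag has 4 vertices, so the width is 3.

Yes; width 3.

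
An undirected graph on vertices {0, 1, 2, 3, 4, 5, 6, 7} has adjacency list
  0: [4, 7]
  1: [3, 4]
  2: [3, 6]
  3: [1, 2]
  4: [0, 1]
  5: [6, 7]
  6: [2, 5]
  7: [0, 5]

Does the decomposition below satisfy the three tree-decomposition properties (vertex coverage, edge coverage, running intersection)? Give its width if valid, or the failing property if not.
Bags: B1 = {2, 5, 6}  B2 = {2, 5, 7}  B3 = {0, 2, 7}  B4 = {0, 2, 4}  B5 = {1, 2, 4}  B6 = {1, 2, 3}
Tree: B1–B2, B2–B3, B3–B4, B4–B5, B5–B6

Yes; width 2.

Checking the three conditions: (i) the bags cover all of {0, 1, 2, 3, 4, 5, 6, 7}; (ii) for each edge, some bag contains both endpoints; (iii) the bags containing any fixed vertex form a subtree. All hold, so the decomposition is valid with width 3 − 1 = 2.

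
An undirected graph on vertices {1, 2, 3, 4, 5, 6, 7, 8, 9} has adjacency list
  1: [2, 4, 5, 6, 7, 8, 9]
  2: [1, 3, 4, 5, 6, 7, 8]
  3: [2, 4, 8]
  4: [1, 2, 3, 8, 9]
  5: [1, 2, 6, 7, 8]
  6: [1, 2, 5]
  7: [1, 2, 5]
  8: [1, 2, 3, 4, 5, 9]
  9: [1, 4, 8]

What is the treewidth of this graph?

A width-3 tree decomposition is:
Bags: B1 = {1, 2, 5, 8}  B2 = {1, 2, 5, 7}  B3 = {1, 2, 4, 8}  B4 = {1, 4, 8, 9}  B5 = {2, 3, 4, 8}  B6 = {1, 2, 5, 6}
Tree: B1–B2, B1–B3, B3–B4, B3–B5, B1–B6
Each bag holds 4 vertices, so the decomposition has width 3, which upper-bounds the treewidth. Conversely, {1, 4, 8, 9} is a clique of size 4, and the vertices of any clique must share a bag in every tree decomposition; so some bag has ≥ 4 vertices and tw(G) ≥ 3. The upper and lower bounds meet at 3, so that is the treewidth.

3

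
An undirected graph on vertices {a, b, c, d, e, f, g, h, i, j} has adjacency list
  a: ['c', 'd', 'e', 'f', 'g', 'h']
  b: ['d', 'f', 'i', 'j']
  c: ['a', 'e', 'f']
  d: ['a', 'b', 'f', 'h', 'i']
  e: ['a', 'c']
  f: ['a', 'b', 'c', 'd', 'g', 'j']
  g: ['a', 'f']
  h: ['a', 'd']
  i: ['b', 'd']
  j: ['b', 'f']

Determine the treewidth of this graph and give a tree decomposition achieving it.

Treewidth 2.
Bags: B1 = {a, d, f}  B2 = {b, d, f}  B3 = {a, d, h}  B4 = {a, c, f}  B5 = {b, f, j}  B6 = {a, f, g}  B7 = {b, d, i}  B8 = {a, c, e}
Tree: B1–B2, B1–B3, B1–B4, B2–B5, B1–B6, B2–B7, B4–B8

The largest bag has 3 vertices, giving width 2; this decomposition certifies tw(G) ≤ 2. For the lower bound, the 3 vertices {a, c, e} are pairwise adjacent, and any tree decomposition puts a clique entirely inside one bag — forcing width ≥ 2. Combining the bounds, tw(G) = 2.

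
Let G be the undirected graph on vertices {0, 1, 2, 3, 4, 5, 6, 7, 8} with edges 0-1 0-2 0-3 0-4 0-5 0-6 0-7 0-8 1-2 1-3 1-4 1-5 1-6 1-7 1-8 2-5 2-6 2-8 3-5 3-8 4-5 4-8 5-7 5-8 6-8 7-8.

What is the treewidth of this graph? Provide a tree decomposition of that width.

Treewidth 4.
One such decomposition:
Bags: B1 = {0, 1, 4, 5, 8}  B2 = {0, 1, 5, 7, 8}  B3 = {0, 1, 2, 5, 8}  B4 = {0, 1, 3, 5, 8}  B5 = {0, 1, 2, 6, 8}
Tree: B1–B2, B1–B3, B1–B4, B3–B5

The largest bag has 5 vertices, giving width 4; this decomposition certifies tw(G) ≤ 4. On the other hand G contains the 5-clique {0, 1, 2, 5, 8}. A clique must lie in a single bag of any decomposition, so no decomposition can have width below 4. Therefore the treewidth is 4.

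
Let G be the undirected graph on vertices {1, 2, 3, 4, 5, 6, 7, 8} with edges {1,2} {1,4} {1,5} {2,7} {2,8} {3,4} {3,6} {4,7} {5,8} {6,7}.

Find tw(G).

2

A width-2 tree decomposition is:
Bags: B1 = {3, 4, 6}  B2 = {4, 6, 7}  B3 = {1, 4, 7}  B4 = {1, 2, 7}  B5 = {1, 2, 5}  B6 = {2, 5, 8}
Tree: B1–B2, B2–B3, B3–B4, B4–B5, B5–B6
Every bag has size at most 3, so the width is 3 − 1 = 2 and tw(G) ≤ 2. Since 3–6–7–4–3 is a cycle in G, G is not acyclic. Forests are exactly the graphs of treewidth ≤ 1, so tw(G) ≥ 2. Therefore the treewidth is 2.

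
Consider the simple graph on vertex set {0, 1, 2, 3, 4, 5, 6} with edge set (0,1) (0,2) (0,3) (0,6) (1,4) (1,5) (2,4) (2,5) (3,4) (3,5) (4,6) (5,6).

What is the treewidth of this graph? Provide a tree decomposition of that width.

Treewidth 3.
One such decomposition:
Bags: B1 = {0, 1, 4, 5}  B2 = {0, 4, 5, 6}  B3 = {0, 3, 4, 5}  B4 = {0, 2, 4, 5}
Tree: B1–B2, B2–B3, B3–B4

The largest bag has 4 vertices, giving width 3; this decomposition certifies tw(G) ≤ 3. For the lower bound: the 4 vertex sets {1,5}, {0,6}, {4}, {3} are disjoint, each induces a connected subgraph, and every pair is joined by at least one edge of G. Contracting each set to a single vertex therefore yields K_{4} as a minor, and since treewidth is minor-monotone, tw(G) ≥ tw(K_{4}) = 3. Combining the bounds, tw(G) = 3.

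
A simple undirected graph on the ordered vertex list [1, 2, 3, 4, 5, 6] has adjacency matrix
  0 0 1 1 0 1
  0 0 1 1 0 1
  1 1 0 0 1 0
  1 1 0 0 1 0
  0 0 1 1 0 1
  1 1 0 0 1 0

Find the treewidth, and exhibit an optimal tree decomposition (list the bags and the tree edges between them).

Treewidth 3.
Bags: B1 = {1, 2, 5, 6}  B2 = {1, 2, 3, 5}  B3 = {1, 2, 4, 5}
Tree: B1–B2, B2–B3

Every bag has size at most 4, so the width is 4 − 1 = 3 and tw(G) ≤ 3. For the lower bound: the 4 vertex sets {5,6}, {1,3}, {2}, {4} are disjoint, each induces a connected subgraph, and every pair is joined by at least one edge of G. Contracting each set to a single vertex therefore yields K_{4} as a minor, and since treewidth is minor-monotone, tw(G) ≥ tw(K_{4}) = 3. Hence tw(G) = 3 exactly.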